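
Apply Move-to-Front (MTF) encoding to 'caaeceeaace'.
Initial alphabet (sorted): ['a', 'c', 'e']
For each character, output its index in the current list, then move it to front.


MTF encoding:
'c': index 1 in ['a', 'c', 'e'] -> ['c', 'a', 'e']
'a': index 1 in ['c', 'a', 'e'] -> ['a', 'c', 'e']
'a': index 0 in ['a', 'c', 'e'] -> ['a', 'c', 'e']
'e': index 2 in ['a', 'c', 'e'] -> ['e', 'a', 'c']
'c': index 2 in ['e', 'a', 'c'] -> ['c', 'e', 'a']
'e': index 1 in ['c', 'e', 'a'] -> ['e', 'c', 'a']
'e': index 0 in ['e', 'c', 'a'] -> ['e', 'c', 'a']
'a': index 2 in ['e', 'c', 'a'] -> ['a', 'e', 'c']
'a': index 0 in ['a', 'e', 'c'] -> ['a', 'e', 'c']
'c': index 2 in ['a', 'e', 'c'] -> ['c', 'a', 'e']
'e': index 2 in ['c', 'a', 'e'] -> ['e', 'c', 'a']


Output: [1, 1, 0, 2, 2, 1, 0, 2, 0, 2, 2]


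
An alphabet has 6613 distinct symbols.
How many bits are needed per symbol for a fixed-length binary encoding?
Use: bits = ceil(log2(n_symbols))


log2(6613) = 12.6911
Bracket: 2^12 = 4096 < 6613 <= 2^13 = 8192
So ceil(log2(6613)) = 13

bits = ceil(log2(6613)) = ceil(12.6911) = 13 bits


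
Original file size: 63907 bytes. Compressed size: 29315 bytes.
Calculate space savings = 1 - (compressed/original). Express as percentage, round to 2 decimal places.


ratio = compressed/original = 29315/63907 = 0.458713
savings = 1 - ratio = 1 - 0.458713 = 0.541287
as a percentage: 0.541287 * 100 = 54.13%

Space savings = 1 - 29315/63907 = 54.13%


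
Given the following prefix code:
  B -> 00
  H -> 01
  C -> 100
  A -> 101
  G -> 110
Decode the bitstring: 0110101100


Decoding step by step:
Bits 01 -> H
Bits 101 -> A
Bits 01 -> H
Bits 100 -> C


Decoded message: HAHC


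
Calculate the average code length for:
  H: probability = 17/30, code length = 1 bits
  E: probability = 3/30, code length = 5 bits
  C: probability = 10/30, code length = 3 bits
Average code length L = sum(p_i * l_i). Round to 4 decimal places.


Weighted contributions p_i * l_i:
  H: (17/30) * 1 = 17/30
  E: (3/30) * 5 = 15/30
  C: (10/30) * 3 = 30/30
Sum = (17 + 15 + 30)/30 = 62/30

L = 62/30 = 2.0667 bits/symbol


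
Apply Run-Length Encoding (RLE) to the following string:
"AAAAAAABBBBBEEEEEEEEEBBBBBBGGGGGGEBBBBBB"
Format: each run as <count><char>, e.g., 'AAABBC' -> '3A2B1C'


Scanning runs left to right:
  i=0: run of 'A' x 7 -> '7A'
  i=7: run of 'B' x 5 -> '5B'
  i=12: run of 'E' x 9 -> '9E'
  i=21: run of 'B' x 6 -> '6B'
  i=27: run of 'G' x 6 -> '6G'
  i=33: run of 'E' x 1 -> '1E'
  i=34: run of 'B' x 6 -> '6B'

RLE = 7A5B9E6B6G1E6B


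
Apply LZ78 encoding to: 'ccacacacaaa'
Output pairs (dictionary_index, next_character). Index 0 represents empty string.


LZ78 encoding steps:
Dictionary: {0: ''}
Step 1: w='' (idx 0), next='c' -> output (0, 'c'), add 'c' as idx 1
Step 2: w='c' (idx 1), next='a' -> output (1, 'a'), add 'ca' as idx 2
Step 3: w='ca' (idx 2), next='c' -> output (2, 'c'), add 'cac' as idx 3
Step 4: w='' (idx 0), next='a' -> output (0, 'a'), add 'a' as idx 4
Step 5: w='ca' (idx 2), next='a' -> output (2, 'a'), add 'caa' as idx 5
Step 6: w='a' (idx 4), end of input -> output (4, '')


Encoded: [(0, 'c'), (1, 'a'), (2, 'c'), (0, 'a'), (2, 'a'), (4, '')]


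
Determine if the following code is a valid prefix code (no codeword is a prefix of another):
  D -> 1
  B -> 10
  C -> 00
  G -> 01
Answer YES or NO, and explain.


Checking each pair (does one codeword prefix another?):
  D='1' vs B='10': prefix -- VIOLATION

NO -- this is NOT a valid prefix code. D (1) is a prefix of B (10).


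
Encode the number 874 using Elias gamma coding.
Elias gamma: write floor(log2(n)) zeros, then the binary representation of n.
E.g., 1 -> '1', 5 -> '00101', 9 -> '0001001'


num_bits = floor(log2(874)) + 1 = 10
leading_zeros = num_bits - 1 = 9
binary(874) = 1101101010

Elias gamma(874) = '000000000' + '1101101010' = 0000000001101101010 (19 bits)


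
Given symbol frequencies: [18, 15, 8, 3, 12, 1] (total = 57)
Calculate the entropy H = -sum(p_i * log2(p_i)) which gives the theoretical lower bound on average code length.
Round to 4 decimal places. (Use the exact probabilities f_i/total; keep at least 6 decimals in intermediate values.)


Per-symbol terms -p_i * log2(p_i) with p_i = f_i/57:
  p = 18/57 = 0.315789: log2(p) = -1.662965, -p*log2(p) = 0.525147
  p = 15/57 = 0.263158: log2(p) = -1.925999, -p*log2(p) = 0.506842
  p = 8/57 = 0.140351: log2(p) = -2.832890, -p*log2(p) = 0.397599
  p = 3/57 = 0.052632: log2(p) = -4.247928, -p*log2(p) = 0.223575
  p = 12/57 = 0.210526: log2(p) = -2.247928, -p*log2(p) = 0.473248
  p = 1/57 = 0.017544: log2(p) = -5.832890, -p*log2(p) = 0.102331
H = 0.525147 + 0.506842 + 0.397599 + 0.223575 + 0.473248 + 0.102331 = 2.228742

H = 2.2287 bits/symbol


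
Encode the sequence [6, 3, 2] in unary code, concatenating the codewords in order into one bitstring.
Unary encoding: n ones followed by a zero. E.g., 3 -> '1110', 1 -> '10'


Encode each number as n ones followed by a terminating 0:
  6 -> 1111110 (7 bits)
  3 -> 1110 (4 bits)
  2 -> 110 (3 bits)
Total length = 7 + 4 + 3 = 14 bits.

Unary([6, 3, 2]) = 11111101110110 (14 bits)


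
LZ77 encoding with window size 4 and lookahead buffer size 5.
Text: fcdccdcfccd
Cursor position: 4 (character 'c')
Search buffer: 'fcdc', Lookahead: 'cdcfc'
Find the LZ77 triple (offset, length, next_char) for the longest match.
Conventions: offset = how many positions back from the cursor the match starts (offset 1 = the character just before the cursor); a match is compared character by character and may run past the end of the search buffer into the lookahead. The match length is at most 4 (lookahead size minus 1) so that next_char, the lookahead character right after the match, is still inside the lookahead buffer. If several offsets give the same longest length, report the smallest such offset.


Try each offset into the search buffer:
  offset=1 (pos 3, char 'c'): match length 1
  offset=2 (pos 2, char 'd'): match length 0
  offset=3 (pos 1, char 'c'): match length 3
  offset=4 (pos 0, char 'f'): match length 0
Longest match has length 3 at offset 3.
next_char = character at position 4 + 3 = 7 -> 'f'

Best match: offset=3, length=3 (matching 'cdc' starting at position 1)
LZ77 triple: (3, 3, 'f')


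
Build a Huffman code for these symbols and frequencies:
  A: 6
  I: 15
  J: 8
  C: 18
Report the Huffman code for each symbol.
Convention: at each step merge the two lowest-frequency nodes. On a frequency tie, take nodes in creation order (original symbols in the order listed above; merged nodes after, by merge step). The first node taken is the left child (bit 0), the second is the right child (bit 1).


Huffman tree construction:
Step 1: Merge A(6) + J(8) = 14
Step 2: Merge (A+J)(14) + I(15) = 29
Step 3: Merge C(18) + ((A+J)+I)(29) = 47
Read each symbol's code off the tree from the root (left child = 0, right child = 1).

Codes:
  A: 100 (length 3)
  I: 11 (length 2)
  J: 101 (length 3)
  C: 0 (length 1)
Average code length: 90/47 = 1.9149 bits/symbol


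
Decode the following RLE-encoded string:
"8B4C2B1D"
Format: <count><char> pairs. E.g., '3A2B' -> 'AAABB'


Expanding each <count><char> pair:
  8B -> 'BBBBBBBB'
  4C -> 'CCCC'
  2B -> 'BB'
  1D -> 'D'

Decoded = BBBBBBBBCCCCBBD


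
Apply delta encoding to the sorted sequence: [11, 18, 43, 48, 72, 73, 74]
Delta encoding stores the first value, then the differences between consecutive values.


First value: 11
Deltas:
  18 - 11 = 7
  43 - 18 = 25
  48 - 43 = 5
  72 - 48 = 24
  73 - 72 = 1
  74 - 73 = 1


Delta encoded: [11, 7, 25, 5, 24, 1, 1]


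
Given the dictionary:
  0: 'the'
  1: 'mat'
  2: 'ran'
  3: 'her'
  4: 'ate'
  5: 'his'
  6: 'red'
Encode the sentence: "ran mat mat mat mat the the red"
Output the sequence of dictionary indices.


Look up each word in the dictionary:
  'ran' -> 2
  'mat' -> 1
  'mat' -> 1
  'mat' -> 1
  'mat' -> 1
  'the' -> 0
  'the' -> 0
  'red' -> 6

Encoded: [2, 1, 1, 1, 1, 0, 0, 6]


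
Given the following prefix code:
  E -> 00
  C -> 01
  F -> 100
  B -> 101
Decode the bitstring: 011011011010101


Decoding step by step:
Bits 01 -> C
Bits 101 -> B
Bits 101 -> B
Bits 101 -> B
Bits 01 -> C
Bits 01 -> C


Decoded message: CBBBCC


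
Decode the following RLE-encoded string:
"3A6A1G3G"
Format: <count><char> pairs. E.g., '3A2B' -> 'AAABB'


Expanding each <count><char> pair:
  3A -> 'AAA'
  6A -> 'AAAAAA'
  1G -> 'G'
  3G -> 'GGG'

Decoded = AAAAAAAAAGGGG


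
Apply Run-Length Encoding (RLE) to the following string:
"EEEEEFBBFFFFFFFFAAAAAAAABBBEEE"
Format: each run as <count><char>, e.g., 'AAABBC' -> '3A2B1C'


Scanning runs left to right:
  i=0: run of 'E' x 5 -> '5E'
  i=5: run of 'F' x 1 -> '1F'
  i=6: run of 'B' x 2 -> '2B'
  i=8: run of 'F' x 8 -> '8F'
  i=16: run of 'A' x 8 -> '8A'
  i=24: run of 'B' x 3 -> '3B'
  i=27: run of 'E' x 3 -> '3E'

RLE = 5E1F2B8F8A3B3E


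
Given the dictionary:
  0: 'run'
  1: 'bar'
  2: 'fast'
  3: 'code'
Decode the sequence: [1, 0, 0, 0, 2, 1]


Look up each index in the dictionary:
  1 -> 'bar'
  0 -> 'run'
  0 -> 'run'
  0 -> 'run'
  2 -> 'fast'
  1 -> 'bar'

Decoded: "bar run run run fast bar"


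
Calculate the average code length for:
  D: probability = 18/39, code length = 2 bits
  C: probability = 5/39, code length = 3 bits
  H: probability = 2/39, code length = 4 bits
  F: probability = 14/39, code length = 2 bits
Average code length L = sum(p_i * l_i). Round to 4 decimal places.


Weighted contributions p_i * l_i:
  D: (18/39) * 2 = 36/39
  C: (5/39) * 3 = 15/39
  H: (2/39) * 4 = 8/39
  F: (14/39) * 2 = 28/39
Sum = (36 + 15 + 8 + 28)/39 = 87/39

L = 87/39 = 2.2308 bits/symbol


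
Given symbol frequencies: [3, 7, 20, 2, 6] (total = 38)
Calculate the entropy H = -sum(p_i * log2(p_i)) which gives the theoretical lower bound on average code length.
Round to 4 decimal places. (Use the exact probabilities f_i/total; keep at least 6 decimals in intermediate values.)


Per-symbol terms -p_i * log2(p_i) with p_i = f_i/38:
  p = 3/38 = 0.078947: log2(p) = -3.662965, -p*log2(p) = 0.289181
  p = 7/38 = 0.184211: log2(p) = -2.440573, -p*log2(p) = 0.449579
  p = 20/38 = 0.526316: log2(p) = -0.925999, -p*log2(p) = 0.487368
  p = 2/38 = 0.052632: log2(p) = -4.247928, -p*log2(p) = 0.223575
  p = 6/38 = 0.157895: log2(p) = -2.662965, -p*log2(p) = 0.420468
H = 0.289181 + 0.449579 + 0.487368 + 0.223575 + 0.420468 = 1.870171

H = 1.8702 bits/symbol


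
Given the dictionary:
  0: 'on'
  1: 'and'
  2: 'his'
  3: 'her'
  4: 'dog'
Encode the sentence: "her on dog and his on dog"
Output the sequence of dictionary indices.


Look up each word in the dictionary:
  'her' -> 3
  'on' -> 0
  'dog' -> 4
  'and' -> 1
  'his' -> 2
  'on' -> 0
  'dog' -> 4

Encoded: [3, 0, 4, 1, 2, 0, 4]


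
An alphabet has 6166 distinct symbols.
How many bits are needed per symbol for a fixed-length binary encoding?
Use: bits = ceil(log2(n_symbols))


log2(6166) = 12.5901
Bracket: 2^12 = 4096 < 6166 <= 2^13 = 8192
So ceil(log2(6166)) = 13

bits = ceil(log2(6166)) = ceil(12.5901) = 13 bits


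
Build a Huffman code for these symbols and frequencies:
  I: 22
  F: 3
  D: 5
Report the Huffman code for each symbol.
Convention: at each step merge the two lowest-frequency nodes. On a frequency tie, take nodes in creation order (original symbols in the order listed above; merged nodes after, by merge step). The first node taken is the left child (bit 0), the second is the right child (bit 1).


Huffman tree construction:
Step 1: Merge F(3) + D(5) = 8
Step 2: Merge (F+D)(8) + I(22) = 30
Read each symbol's code off the tree from the root (left child = 0, right child = 1).

Codes:
  I: 1 (length 1)
  F: 00 (length 2)
  D: 01 (length 2)
Average code length: 38/30 = 1.2667 bits/symbol


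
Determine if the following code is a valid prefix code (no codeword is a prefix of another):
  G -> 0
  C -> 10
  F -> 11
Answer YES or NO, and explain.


Checking each pair (does one codeword prefix another?):
  G='0' vs C='10': no prefix
  G='0' vs F='11': no prefix
  C='10' vs G='0': no prefix
  C='10' vs F='11': no prefix
  F='11' vs G='0': no prefix
  F='11' vs C='10': no prefix
No violation found over all pairs.

YES -- this is a valid prefix code. No codeword is a prefix of any other codeword.


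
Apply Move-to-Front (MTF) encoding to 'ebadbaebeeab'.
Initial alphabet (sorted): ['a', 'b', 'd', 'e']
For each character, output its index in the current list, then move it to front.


MTF encoding:
'e': index 3 in ['a', 'b', 'd', 'e'] -> ['e', 'a', 'b', 'd']
'b': index 2 in ['e', 'a', 'b', 'd'] -> ['b', 'e', 'a', 'd']
'a': index 2 in ['b', 'e', 'a', 'd'] -> ['a', 'b', 'e', 'd']
'd': index 3 in ['a', 'b', 'e', 'd'] -> ['d', 'a', 'b', 'e']
'b': index 2 in ['d', 'a', 'b', 'e'] -> ['b', 'd', 'a', 'e']
'a': index 2 in ['b', 'd', 'a', 'e'] -> ['a', 'b', 'd', 'e']
'e': index 3 in ['a', 'b', 'd', 'e'] -> ['e', 'a', 'b', 'd']
'b': index 2 in ['e', 'a', 'b', 'd'] -> ['b', 'e', 'a', 'd']
'e': index 1 in ['b', 'e', 'a', 'd'] -> ['e', 'b', 'a', 'd']
'e': index 0 in ['e', 'b', 'a', 'd'] -> ['e', 'b', 'a', 'd']
'a': index 2 in ['e', 'b', 'a', 'd'] -> ['a', 'e', 'b', 'd']
'b': index 2 in ['a', 'e', 'b', 'd'] -> ['b', 'a', 'e', 'd']


Output: [3, 2, 2, 3, 2, 2, 3, 2, 1, 0, 2, 2]


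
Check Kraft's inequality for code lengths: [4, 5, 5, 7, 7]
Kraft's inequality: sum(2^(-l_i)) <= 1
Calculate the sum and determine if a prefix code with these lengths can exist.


Sum = 2^(-4) + 2^(-5) + 2^(-5) + 2^(-7) + 2^(-7)
    = 0.0625 + 0.03125 + 0.03125 + 0.0078125 + 0.0078125
    = 18/128 = 0.140625
Since 0.140625 <= 1, Kraft's inequality IS satisfied.
A prefix code with these lengths CAN exist.

Kraft sum = 0.140625. Satisfied.


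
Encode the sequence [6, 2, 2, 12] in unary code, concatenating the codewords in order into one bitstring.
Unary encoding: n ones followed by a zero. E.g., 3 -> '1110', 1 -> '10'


Encode each number as n ones followed by a terminating 0:
  6 -> 1111110 (7 bits)
  2 -> 110 (3 bits)
  2 -> 110 (3 bits)
  12 -> 1111111111110 (13 bits)
Total length = 7 + 3 + 3 + 13 = 26 bits.

Unary([6, 2, 2, 12]) = 11111101101101111111111110 (26 bits)


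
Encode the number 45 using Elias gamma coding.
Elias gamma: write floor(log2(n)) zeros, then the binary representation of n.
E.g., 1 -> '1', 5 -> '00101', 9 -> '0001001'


num_bits = floor(log2(45)) + 1 = 6
leading_zeros = num_bits - 1 = 5
binary(45) = 101101

Elias gamma(45) = '00000' + '101101' = 00000101101 (11 bits)


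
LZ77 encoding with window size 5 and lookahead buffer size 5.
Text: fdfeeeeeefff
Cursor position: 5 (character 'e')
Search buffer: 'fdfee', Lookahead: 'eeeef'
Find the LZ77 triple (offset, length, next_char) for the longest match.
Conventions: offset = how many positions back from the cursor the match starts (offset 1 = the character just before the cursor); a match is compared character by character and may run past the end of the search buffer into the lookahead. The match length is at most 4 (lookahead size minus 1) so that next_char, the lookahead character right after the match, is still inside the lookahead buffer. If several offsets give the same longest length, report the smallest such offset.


Try each offset into the search buffer:
  offset=1 (pos 4, char 'e'): match length 4
  offset=2 (pos 3, char 'e'): match length 4
  offset=3 (pos 2, char 'f'): match length 0
  offset=4 (pos 1, char 'd'): match length 0
  offset=5 (pos 0, char 'f'): match length 0
Longest match has length 4, found at offsets 1, 2; take the smallest, offset 1.
next_char = character at position 5 + 4 = 9 -> 'f'

Best match: offset=1, length=4 (matching 'eeee' starting at position 4)
LZ77 triple: (1, 4, 'f')


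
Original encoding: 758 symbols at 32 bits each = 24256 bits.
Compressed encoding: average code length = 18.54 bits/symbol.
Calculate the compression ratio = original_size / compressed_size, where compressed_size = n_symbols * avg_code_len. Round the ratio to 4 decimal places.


original_size = n_symbols * orig_bits = 758 * 32 = 24256 bits
compressed_size = n_symbols * avg_code_len = 758 * 18.54 = 14053.32 bits
ratio = original_size / compressed_size = 24256 / 14053.32 = 1.726

Compression ratio = 1.726


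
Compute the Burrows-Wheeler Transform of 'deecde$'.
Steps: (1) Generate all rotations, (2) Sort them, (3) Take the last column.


Rotations (sorted):
  0: $deecde -> last char: e
  1: cde$dee -> last char: e
  2: de$deec -> last char: c
  3: deecde$ -> last char: $
  4: e$deecd -> last char: d
  5: ecde$de -> last char: e
  6: eecde$d -> last char: d


BWT = eec$ded


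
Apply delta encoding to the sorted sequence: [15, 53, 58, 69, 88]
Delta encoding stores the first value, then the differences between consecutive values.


First value: 15
Deltas:
  53 - 15 = 38
  58 - 53 = 5
  69 - 58 = 11
  88 - 69 = 19


Delta encoded: [15, 38, 5, 11, 19]


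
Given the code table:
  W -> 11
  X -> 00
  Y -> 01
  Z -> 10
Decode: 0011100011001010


Decoding:
00 -> X
11 -> W
10 -> Z
00 -> X
11 -> W
00 -> X
10 -> Z
10 -> Z


Result: XWZXWXZZ


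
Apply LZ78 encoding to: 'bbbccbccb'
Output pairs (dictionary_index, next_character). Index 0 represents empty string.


LZ78 encoding steps:
Dictionary: {0: ''}
Step 1: w='' (idx 0), next='b' -> output (0, 'b'), add 'b' as idx 1
Step 2: w='b' (idx 1), next='b' -> output (1, 'b'), add 'bb' as idx 2
Step 3: w='' (idx 0), next='c' -> output (0, 'c'), add 'c' as idx 3
Step 4: w='c' (idx 3), next='b' -> output (3, 'b'), add 'cb' as idx 4
Step 5: w='c' (idx 3), next='c' -> output (3, 'c'), add 'cc' as idx 5
Step 6: w='b' (idx 1), end of input -> output (1, '')


Encoded: [(0, 'b'), (1, 'b'), (0, 'c'), (3, 'b'), (3, 'c'), (1, '')]


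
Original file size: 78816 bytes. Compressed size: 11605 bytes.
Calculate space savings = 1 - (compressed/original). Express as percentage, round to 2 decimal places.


ratio = compressed/original = 11605/78816 = 0.147242
savings = 1 - ratio = 1 - 0.147242 = 0.852758
as a percentage: 0.852758 * 100 = 85.28%

Space savings = 1 - 11605/78816 = 85.28%


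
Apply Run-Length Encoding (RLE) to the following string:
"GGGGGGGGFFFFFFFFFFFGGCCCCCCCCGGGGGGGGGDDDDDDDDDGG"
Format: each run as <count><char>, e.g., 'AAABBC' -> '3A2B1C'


Scanning runs left to right:
  i=0: run of 'G' x 8 -> '8G'
  i=8: run of 'F' x 11 -> '11F'
  i=19: run of 'G' x 2 -> '2G'
  i=21: run of 'C' x 8 -> '8C'
  i=29: run of 'G' x 9 -> '9G'
  i=38: run of 'D' x 9 -> '9D'
  i=47: run of 'G' x 2 -> '2G'

RLE = 8G11F2G8C9G9D2G


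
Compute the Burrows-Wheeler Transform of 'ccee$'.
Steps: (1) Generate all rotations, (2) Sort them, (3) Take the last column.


Rotations (sorted):
  0: $ccee -> last char: e
  1: ccee$ -> last char: $
  2: cee$c -> last char: c
  3: e$cce -> last char: e
  4: ee$cc -> last char: c


BWT = e$cec


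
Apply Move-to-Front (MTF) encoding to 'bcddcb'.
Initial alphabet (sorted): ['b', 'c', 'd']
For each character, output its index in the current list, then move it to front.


MTF encoding:
'b': index 0 in ['b', 'c', 'd'] -> ['b', 'c', 'd']
'c': index 1 in ['b', 'c', 'd'] -> ['c', 'b', 'd']
'd': index 2 in ['c', 'b', 'd'] -> ['d', 'c', 'b']
'd': index 0 in ['d', 'c', 'b'] -> ['d', 'c', 'b']
'c': index 1 in ['d', 'c', 'b'] -> ['c', 'd', 'b']
'b': index 2 in ['c', 'd', 'b'] -> ['b', 'c', 'd']


Output: [0, 1, 2, 0, 1, 2]


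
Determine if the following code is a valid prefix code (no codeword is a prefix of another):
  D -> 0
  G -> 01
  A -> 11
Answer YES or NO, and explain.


Checking each pair (does one codeword prefix another?):
  D='0' vs G='01': prefix -- VIOLATION

NO -- this is NOT a valid prefix code. D (0) is a prefix of G (01).


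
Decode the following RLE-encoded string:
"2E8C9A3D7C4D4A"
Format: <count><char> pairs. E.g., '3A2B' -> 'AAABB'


Expanding each <count><char> pair:
  2E -> 'EE'
  8C -> 'CCCCCCCC'
  9A -> 'AAAAAAAAA'
  3D -> 'DDD'
  7C -> 'CCCCCCC'
  4D -> 'DDDD'
  4A -> 'AAAA'

Decoded = EECCCCCCCCAAAAAAAAADDDCCCCCCCDDDDAAAA


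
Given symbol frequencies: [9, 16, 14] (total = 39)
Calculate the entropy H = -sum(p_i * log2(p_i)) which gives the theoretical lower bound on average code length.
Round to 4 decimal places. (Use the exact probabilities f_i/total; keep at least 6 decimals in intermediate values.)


Per-symbol terms -p_i * log2(p_i) with p_i = f_i/39:
  p = 9/39 = 0.230769: log2(p) = -2.115477, -p*log2(p) = 0.488187
  p = 16/39 = 0.410256: log2(p) = -1.285402, -p*log2(p) = 0.527345
  p = 14/39 = 0.358974: log2(p) = -1.478047, -p*log2(p) = 0.530581
H = 0.488187 + 0.527345 + 0.530581 = 1.546113

H = 1.5461 bits/symbol


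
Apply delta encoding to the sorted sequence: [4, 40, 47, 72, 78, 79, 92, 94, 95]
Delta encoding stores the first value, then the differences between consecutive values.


First value: 4
Deltas:
  40 - 4 = 36
  47 - 40 = 7
  72 - 47 = 25
  78 - 72 = 6
  79 - 78 = 1
  92 - 79 = 13
  94 - 92 = 2
  95 - 94 = 1


Delta encoded: [4, 36, 7, 25, 6, 1, 13, 2, 1]


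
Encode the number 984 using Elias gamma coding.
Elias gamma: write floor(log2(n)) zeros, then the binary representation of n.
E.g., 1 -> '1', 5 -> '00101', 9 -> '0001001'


num_bits = floor(log2(984)) + 1 = 10
leading_zeros = num_bits - 1 = 9
binary(984) = 1111011000

Elias gamma(984) = '000000000' + '1111011000' = 0000000001111011000 (19 bits)


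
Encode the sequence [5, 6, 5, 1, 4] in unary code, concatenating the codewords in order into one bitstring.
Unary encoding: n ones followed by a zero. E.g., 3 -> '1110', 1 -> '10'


Encode each number as n ones followed by a terminating 0:
  5 -> 111110 (6 bits)
  6 -> 1111110 (7 bits)
  5 -> 111110 (6 bits)
  1 -> 10 (2 bits)
  4 -> 11110 (5 bits)
Total length = 6 + 7 + 6 + 2 + 5 = 26 bits.

Unary([5, 6, 5, 1, 4]) = 11111011111101111101011110 (26 bits)


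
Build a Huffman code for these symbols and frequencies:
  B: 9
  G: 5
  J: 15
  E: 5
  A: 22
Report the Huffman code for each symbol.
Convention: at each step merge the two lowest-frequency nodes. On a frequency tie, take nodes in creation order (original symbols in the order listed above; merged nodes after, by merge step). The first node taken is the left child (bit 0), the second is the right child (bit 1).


Huffman tree construction:
Step 1: Merge G(5) + E(5) = 10
Step 2: Merge B(9) + (G+E)(10) = 19
Step 3: Merge J(15) + (B+(G+E))(19) = 34
Step 4: Merge A(22) + (J+(B+(G+E)))(34) = 56
Read each symbol's code off the tree from the root (left child = 0, right child = 1).

Codes:
  B: 110 (length 3)
  G: 1110 (length 4)
  J: 10 (length 2)
  E: 1111 (length 4)
  A: 0 (length 1)
Average code length: 119/56 = 2.1250 bits/symbol


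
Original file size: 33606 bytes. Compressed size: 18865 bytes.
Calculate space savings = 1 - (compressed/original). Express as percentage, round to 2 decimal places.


ratio = compressed/original = 18865/33606 = 0.561358
savings = 1 - ratio = 1 - 0.561358 = 0.438642
as a percentage: 0.438642 * 100 = 43.86%

Space savings = 1 - 18865/33606 = 43.86%


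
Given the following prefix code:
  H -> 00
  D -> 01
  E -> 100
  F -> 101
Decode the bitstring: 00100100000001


Decoding step by step:
Bits 00 -> H
Bits 100 -> E
Bits 100 -> E
Bits 00 -> H
Bits 00 -> H
Bits 01 -> D


Decoded message: HEEHHD


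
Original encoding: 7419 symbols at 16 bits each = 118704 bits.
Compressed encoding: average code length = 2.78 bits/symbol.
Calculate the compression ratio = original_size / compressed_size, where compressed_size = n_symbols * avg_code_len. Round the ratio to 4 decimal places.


original_size = n_symbols * orig_bits = 7419 * 16 = 118704 bits
compressed_size = n_symbols * avg_code_len = 7419 * 2.78 = 20624.82 bits
ratio = original_size / compressed_size = 118704 / 20624.82 = 5.7554

Compression ratio = 5.7554


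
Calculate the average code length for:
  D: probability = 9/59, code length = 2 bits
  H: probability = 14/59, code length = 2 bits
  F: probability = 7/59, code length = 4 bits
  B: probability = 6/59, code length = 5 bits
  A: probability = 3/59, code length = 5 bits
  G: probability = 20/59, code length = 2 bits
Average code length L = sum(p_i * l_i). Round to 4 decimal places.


Weighted contributions p_i * l_i:
  D: (9/59) * 2 = 18/59
  H: (14/59) * 2 = 28/59
  F: (7/59) * 4 = 28/59
  B: (6/59) * 5 = 30/59
  A: (3/59) * 5 = 15/59
  G: (20/59) * 2 = 40/59
Sum = (18 + 28 + 28 + 30 + 15 + 40)/59 = 159/59

L = 159/59 = 2.6949 bits/symbol


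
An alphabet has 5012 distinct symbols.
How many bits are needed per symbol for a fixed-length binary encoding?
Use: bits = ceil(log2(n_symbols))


log2(5012) = 12.2912
Bracket: 2^12 = 4096 < 5012 <= 2^13 = 8192
So ceil(log2(5012)) = 13

bits = ceil(log2(5012)) = ceil(12.2912) = 13 bits


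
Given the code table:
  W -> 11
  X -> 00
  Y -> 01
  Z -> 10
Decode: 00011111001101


Decoding:
00 -> X
01 -> Y
11 -> W
11 -> W
00 -> X
11 -> W
01 -> Y


Result: XYWWXWY


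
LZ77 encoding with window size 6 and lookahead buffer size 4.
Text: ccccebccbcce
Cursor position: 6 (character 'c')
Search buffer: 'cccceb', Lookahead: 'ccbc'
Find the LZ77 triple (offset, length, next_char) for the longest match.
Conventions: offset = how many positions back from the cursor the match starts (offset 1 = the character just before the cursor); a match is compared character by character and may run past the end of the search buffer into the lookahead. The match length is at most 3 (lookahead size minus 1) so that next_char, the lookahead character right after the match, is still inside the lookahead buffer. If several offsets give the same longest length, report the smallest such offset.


Try each offset into the search buffer:
  offset=1 (pos 5, char 'b'): match length 0
  offset=2 (pos 4, char 'e'): match length 0
  offset=3 (pos 3, char 'c'): match length 1
  offset=4 (pos 2, char 'c'): match length 2
  offset=5 (pos 1, char 'c'): match length 2
  offset=6 (pos 0, char 'c'): match length 2
Longest match has length 2, found at offsets 4, 5, 6; take the smallest, offset 4.
next_char = character at position 6 + 2 = 8 -> 'b'

Best match: offset=4, length=2 (matching 'cc' starting at position 2)
LZ77 triple: (4, 2, 'b')


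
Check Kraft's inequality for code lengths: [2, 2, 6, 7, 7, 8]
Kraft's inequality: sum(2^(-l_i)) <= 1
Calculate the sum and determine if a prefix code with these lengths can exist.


Sum = 2^(-2) + 2^(-2) + 2^(-6) + 2^(-7) + 2^(-7) + 2^(-8)
    = 0.25 + 0.25 + 0.015625 + 0.0078125 + 0.0078125 + 0.00390625
    = 137/256 = 0.53515625
Since 0.53515625 <= 1, Kraft's inequality IS satisfied.
A prefix code with these lengths CAN exist.

Kraft sum = 0.53515625. Satisfied.


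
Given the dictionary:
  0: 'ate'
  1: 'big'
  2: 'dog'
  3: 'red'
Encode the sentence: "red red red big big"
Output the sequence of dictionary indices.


Look up each word in the dictionary:
  'red' -> 3
  'red' -> 3
  'red' -> 3
  'big' -> 1
  'big' -> 1

Encoded: [3, 3, 3, 1, 1]


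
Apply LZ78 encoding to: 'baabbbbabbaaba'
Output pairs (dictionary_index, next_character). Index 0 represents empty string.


LZ78 encoding steps:
Dictionary: {0: ''}
Step 1: w='' (idx 0), next='b' -> output (0, 'b'), add 'b' as idx 1
Step 2: w='' (idx 0), next='a' -> output (0, 'a'), add 'a' as idx 2
Step 3: w='a' (idx 2), next='b' -> output (2, 'b'), add 'ab' as idx 3
Step 4: w='b' (idx 1), next='b' -> output (1, 'b'), add 'bb' as idx 4
Step 5: w='b' (idx 1), next='a' -> output (1, 'a'), add 'ba' as idx 5
Step 6: w='bb' (idx 4), next='a' -> output (4, 'a'), add 'bba' as idx 6
Step 7: w='ab' (idx 3), next='a' -> output (3, 'a'), add 'aba' as idx 7


Encoded: [(0, 'b'), (0, 'a'), (2, 'b'), (1, 'b'), (1, 'a'), (4, 'a'), (3, 'a')]


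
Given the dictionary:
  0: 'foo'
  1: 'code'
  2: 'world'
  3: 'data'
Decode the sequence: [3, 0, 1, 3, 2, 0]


Look up each index in the dictionary:
  3 -> 'data'
  0 -> 'foo'
  1 -> 'code'
  3 -> 'data'
  2 -> 'world'
  0 -> 'foo'

Decoded: "data foo code data world foo"


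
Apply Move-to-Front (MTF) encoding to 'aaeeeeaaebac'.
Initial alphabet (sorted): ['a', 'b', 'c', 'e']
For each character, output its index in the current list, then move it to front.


MTF encoding:
'a': index 0 in ['a', 'b', 'c', 'e'] -> ['a', 'b', 'c', 'e']
'a': index 0 in ['a', 'b', 'c', 'e'] -> ['a', 'b', 'c', 'e']
'e': index 3 in ['a', 'b', 'c', 'e'] -> ['e', 'a', 'b', 'c']
'e': index 0 in ['e', 'a', 'b', 'c'] -> ['e', 'a', 'b', 'c']
'e': index 0 in ['e', 'a', 'b', 'c'] -> ['e', 'a', 'b', 'c']
'e': index 0 in ['e', 'a', 'b', 'c'] -> ['e', 'a', 'b', 'c']
'a': index 1 in ['e', 'a', 'b', 'c'] -> ['a', 'e', 'b', 'c']
'a': index 0 in ['a', 'e', 'b', 'c'] -> ['a', 'e', 'b', 'c']
'e': index 1 in ['a', 'e', 'b', 'c'] -> ['e', 'a', 'b', 'c']
'b': index 2 in ['e', 'a', 'b', 'c'] -> ['b', 'e', 'a', 'c']
'a': index 2 in ['b', 'e', 'a', 'c'] -> ['a', 'b', 'e', 'c']
'c': index 3 in ['a', 'b', 'e', 'c'] -> ['c', 'a', 'b', 'e']


Output: [0, 0, 3, 0, 0, 0, 1, 0, 1, 2, 2, 3]


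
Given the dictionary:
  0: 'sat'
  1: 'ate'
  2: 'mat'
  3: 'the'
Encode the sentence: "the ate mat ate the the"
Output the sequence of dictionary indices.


Look up each word in the dictionary:
  'the' -> 3
  'ate' -> 1
  'mat' -> 2
  'ate' -> 1
  'the' -> 3
  'the' -> 3

Encoded: [3, 1, 2, 1, 3, 3]


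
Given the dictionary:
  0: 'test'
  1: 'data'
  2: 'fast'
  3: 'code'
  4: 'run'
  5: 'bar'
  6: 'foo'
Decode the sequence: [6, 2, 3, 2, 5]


Look up each index in the dictionary:
  6 -> 'foo'
  2 -> 'fast'
  3 -> 'code'
  2 -> 'fast'
  5 -> 'bar'

Decoded: "foo fast code fast bar"


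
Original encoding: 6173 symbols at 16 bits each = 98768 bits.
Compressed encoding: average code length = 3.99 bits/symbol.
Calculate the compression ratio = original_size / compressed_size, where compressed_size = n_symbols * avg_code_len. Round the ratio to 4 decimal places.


original_size = n_symbols * orig_bits = 6173 * 16 = 98768 bits
compressed_size = n_symbols * avg_code_len = 6173 * 3.99 = 24630.27 bits
ratio = original_size / compressed_size = 98768 / 24630.27 = 4.01

Compression ratio = 4.01


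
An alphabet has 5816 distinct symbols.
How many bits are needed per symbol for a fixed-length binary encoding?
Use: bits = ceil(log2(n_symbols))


log2(5816) = 12.5058
Bracket: 2^12 = 4096 < 5816 <= 2^13 = 8192
So ceil(log2(5816)) = 13

bits = ceil(log2(5816)) = ceil(12.5058) = 13 bits


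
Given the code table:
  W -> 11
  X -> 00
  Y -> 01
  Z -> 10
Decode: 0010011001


Decoding:
00 -> X
10 -> Z
01 -> Y
10 -> Z
01 -> Y


Result: XZYZY


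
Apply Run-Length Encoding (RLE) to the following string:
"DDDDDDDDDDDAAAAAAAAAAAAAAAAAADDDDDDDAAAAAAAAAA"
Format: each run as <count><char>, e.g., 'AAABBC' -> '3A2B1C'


Scanning runs left to right:
  i=0: run of 'D' x 11 -> '11D'
  i=11: run of 'A' x 18 -> '18A'
  i=29: run of 'D' x 7 -> '7D'
  i=36: run of 'A' x 10 -> '10A'

RLE = 11D18A7D10A


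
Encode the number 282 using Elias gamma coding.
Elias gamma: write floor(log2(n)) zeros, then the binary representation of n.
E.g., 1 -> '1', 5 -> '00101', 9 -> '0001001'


num_bits = floor(log2(282)) + 1 = 9
leading_zeros = num_bits - 1 = 8
binary(282) = 100011010

Elias gamma(282) = '00000000' + '100011010' = 00000000100011010 (17 bits)


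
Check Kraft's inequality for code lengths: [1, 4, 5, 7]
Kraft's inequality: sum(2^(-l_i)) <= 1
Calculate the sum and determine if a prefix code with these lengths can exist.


Sum = 2^(-1) + 2^(-4) + 2^(-5) + 2^(-7)
    = 0.5 + 0.0625 + 0.03125 + 0.0078125
    = 77/128 = 0.6015625
Since 0.6015625 <= 1, Kraft's inequality IS satisfied.
A prefix code with these lengths CAN exist.

Kraft sum = 0.6015625. Satisfied.


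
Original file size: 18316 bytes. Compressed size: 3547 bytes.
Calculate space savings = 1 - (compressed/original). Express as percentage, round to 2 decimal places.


ratio = compressed/original = 3547/18316 = 0.193656
savings = 1 - ratio = 1 - 0.193656 = 0.806344
as a percentage: 0.806344 * 100 = 80.63%

Space savings = 1 - 3547/18316 = 80.63%


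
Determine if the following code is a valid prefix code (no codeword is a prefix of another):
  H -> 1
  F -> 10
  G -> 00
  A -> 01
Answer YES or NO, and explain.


Checking each pair (does one codeword prefix another?):
  H='1' vs F='10': prefix -- VIOLATION

NO -- this is NOT a valid prefix code. H (1) is a prefix of F (10).


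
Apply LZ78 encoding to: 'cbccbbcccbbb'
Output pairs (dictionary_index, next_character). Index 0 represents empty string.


LZ78 encoding steps:
Dictionary: {0: ''}
Step 1: w='' (idx 0), next='c' -> output (0, 'c'), add 'c' as idx 1
Step 2: w='' (idx 0), next='b' -> output (0, 'b'), add 'b' as idx 2
Step 3: w='c' (idx 1), next='c' -> output (1, 'c'), add 'cc' as idx 3
Step 4: w='b' (idx 2), next='b' -> output (2, 'b'), add 'bb' as idx 4
Step 5: w='cc' (idx 3), next='c' -> output (3, 'c'), add 'ccc' as idx 5
Step 6: w='bb' (idx 4), next='b' -> output (4, 'b'), add 'bbb' as idx 6


Encoded: [(0, 'c'), (0, 'b'), (1, 'c'), (2, 'b'), (3, 'c'), (4, 'b')]


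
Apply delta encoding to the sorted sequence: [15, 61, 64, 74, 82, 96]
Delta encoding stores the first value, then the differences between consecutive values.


First value: 15
Deltas:
  61 - 15 = 46
  64 - 61 = 3
  74 - 64 = 10
  82 - 74 = 8
  96 - 82 = 14


Delta encoded: [15, 46, 3, 10, 8, 14]


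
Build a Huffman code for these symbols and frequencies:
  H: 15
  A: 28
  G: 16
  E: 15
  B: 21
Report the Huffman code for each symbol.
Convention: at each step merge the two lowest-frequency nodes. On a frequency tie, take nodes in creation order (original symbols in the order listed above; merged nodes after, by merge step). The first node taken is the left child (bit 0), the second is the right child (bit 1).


Huffman tree construction:
Step 1: Merge H(15) + E(15) = 30
Step 2: Merge G(16) + B(21) = 37
Step 3: Merge A(28) + (H+E)(30) = 58
Step 4: Merge (G+B)(37) + (A+(H+E))(58) = 95
Read each symbol's code off the tree from the root (left child = 0, right child = 1).

Codes:
  H: 110 (length 3)
  A: 10 (length 2)
  G: 00 (length 2)
  E: 111 (length 3)
  B: 01 (length 2)
Average code length: 220/95 = 2.3158 bits/symbol


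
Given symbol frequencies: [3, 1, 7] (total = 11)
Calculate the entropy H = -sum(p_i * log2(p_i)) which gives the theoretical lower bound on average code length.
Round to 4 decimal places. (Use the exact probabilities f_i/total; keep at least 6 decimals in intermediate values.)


Per-symbol terms -p_i * log2(p_i) with p_i = f_i/11:
  p = 3/11 = 0.272727: log2(p) = -1.874469, -p*log2(p) = 0.511219
  p = 1/11 = 0.090909: log2(p) = -3.459432, -p*log2(p) = 0.314494
  p = 7/11 = 0.636364: log2(p) = -0.652077, -p*log2(p) = 0.414958
H = 0.511219 + 0.314494 + 0.414958 = 1.240671

H = 1.2407 bits/symbol


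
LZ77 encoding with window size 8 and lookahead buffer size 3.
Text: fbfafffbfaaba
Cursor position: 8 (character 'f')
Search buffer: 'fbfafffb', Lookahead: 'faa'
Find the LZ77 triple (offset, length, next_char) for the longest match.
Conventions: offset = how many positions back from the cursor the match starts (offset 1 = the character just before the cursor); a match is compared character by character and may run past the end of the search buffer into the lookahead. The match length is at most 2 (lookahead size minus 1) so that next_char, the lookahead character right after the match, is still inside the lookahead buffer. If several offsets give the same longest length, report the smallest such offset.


Try each offset into the search buffer:
  offset=1 (pos 7, char 'b'): match length 0
  offset=2 (pos 6, char 'f'): match length 1
  offset=3 (pos 5, char 'f'): match length 1
  offset=4 (pos 4, char 'f'): match length 1
  offset=5 (pos 3, char 'a'): match length 0
  offset=6 (pos 2, char 'f'): match length 2
  offset=7 (pos 1, char 'b'): match length 0
  offset=8 (pos 0, char 'f'): match length 1
Longest match has length 2 at offset 6.
next_char = character at position 8 + 2 = 10 -> 'a'

Best match: offset=6, length=2 (matching 'fa' starting at position 2)
LZ77 triple: (6, 2, 'a')


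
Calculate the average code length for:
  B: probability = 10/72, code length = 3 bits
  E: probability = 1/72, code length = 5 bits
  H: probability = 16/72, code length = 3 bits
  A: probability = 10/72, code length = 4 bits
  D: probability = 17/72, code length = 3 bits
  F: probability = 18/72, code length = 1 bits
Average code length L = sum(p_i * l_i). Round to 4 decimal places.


Weighted contributions p_i * l_i:
  B: (10/72) * 3 = 30/72
  E: (1/72) * 5 = 5/72
  H: (16/72) * 3 = 48/72
  A: (10/72) * 4 = 40/72
  D: (17/72) * 3 = 51/72
  F: (18/72) * 1 = 18/72
Sum = (30 + 5 + 48 + 40 + 51 + 18)/72 = 192/72

L = 192/72 = 2.6667 bits/symbol


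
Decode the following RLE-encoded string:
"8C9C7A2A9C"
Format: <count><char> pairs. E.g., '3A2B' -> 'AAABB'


Expanding each <count><char> pair:
  8C -> 'CCCCCCCC'
  9C -> 'CCCCCCCCC'
  7A -> 'AAAAAAA'
  2A -> 'AA'
  9C -> 'CCCCCCCCC'

Decoded = CCCCCCCCCCCCCCCCCAAAAAAAAACCCCCCCCC


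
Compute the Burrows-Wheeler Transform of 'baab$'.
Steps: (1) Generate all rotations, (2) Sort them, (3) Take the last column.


Rotations (sorted):
  0: $baab -> last char: b
  1: aab$b -> last char: b
  2: ab$ba -> last char: a
  3: b$baa -> last char: a
  4: baab$ -> last char: $


BWT = bbaa$


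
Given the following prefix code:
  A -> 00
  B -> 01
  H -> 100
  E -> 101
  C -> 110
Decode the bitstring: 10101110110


Decoding step by step:
Bits 101 -> E
Bits 01 -> B
Bits 110 -> C
Bits 110 -> C


Decoded message: EBCC


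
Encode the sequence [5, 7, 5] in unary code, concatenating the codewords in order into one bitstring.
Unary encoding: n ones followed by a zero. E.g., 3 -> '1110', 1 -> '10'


Encode each number as n ones followed by a terminating 0:
  5 -> 111110 (6 bits)
  7 -> 11111110 (8 bits)
  5 -> 111110 (6 bits)
Total length = 6 + 8 + 6 = 20 bits.

Unary([5, 7, 5]) = 11111011111110111110 (20 bits)


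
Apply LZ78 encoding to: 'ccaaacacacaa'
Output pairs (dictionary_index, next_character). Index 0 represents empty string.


LZ78 encoding steps:
Dictionary: {0: ''}
Step 1: w='' (idx 0), next='c' -> output (0, 'c'), add 'c' as idx 1
Step 2: w='c' (idx 1), next='a' -> output (1, 'a'), add 'ca' as idx 2
Step 3: w='' (idx 0), next='a' -> output (0, 'a'), add 'a' as idx 3
Step 4: w='a' (idx 3), next='c' -> output (3, 'c'), add 'ac' as idx 4
Step 5: w='ac' (idx 4), next='a' -> output (4, 'a'), add 'aca' as idx 5
Step 6: w='ca' (idx 2), next='a' -> output (2, 'a'), add 'caa' as idx 6


Encoded: [(0, 'c'), (1, 'a'), (0, 'a'), (3, 'c'), (4, 'a'), (2, 'a')]


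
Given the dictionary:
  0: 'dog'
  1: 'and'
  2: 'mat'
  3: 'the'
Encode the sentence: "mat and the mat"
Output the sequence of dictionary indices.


Look up each word in the dictionary:
  'mat' -> 2
  'and' -> 1
  'the' -> 3
  'mat' -> 2

Encoded: [2, 1, 3, 2]


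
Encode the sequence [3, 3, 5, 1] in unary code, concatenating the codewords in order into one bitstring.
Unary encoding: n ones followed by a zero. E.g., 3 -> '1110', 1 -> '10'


Encode each number as n ones followed by a terminating 0:
  3 -> 1110 (4 bits)
  3 -> 1110 (4 bits)
  5 -> 111110 (6 bits)
  1 -> 10 (2 bits)
Total length = 4 + 4 + 6 + 2 = 16 bits.

Unary([3, 3, 5, 1]) = 1110111011111010 (16 bits)


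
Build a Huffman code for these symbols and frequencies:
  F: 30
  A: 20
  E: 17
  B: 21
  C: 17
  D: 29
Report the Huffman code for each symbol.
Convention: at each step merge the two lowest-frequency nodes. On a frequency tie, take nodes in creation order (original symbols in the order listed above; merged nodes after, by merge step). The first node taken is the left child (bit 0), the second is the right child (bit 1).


Huffman tree construction:
Step 1: Merge E(17) + C(17) = 34
Step 2: Merge A(20) + B(21) = 41
Step 3: Merge D(29) + F(30) = 59
Step 4: Merge (E+C)(34) + (A+B)(41) = 75
Step 5: Merge (D+F)(59) + ((E+C)+(A+B))(75) = 134
Read each symbol's code off the tree from the root (left child = 0, right child = 1).

Codes:
  F: 01 (length 2)
  A: 110 (length 3)
  E: 100 (length 3)
  B: 111 (length 3)
  C: 101 (length 3)
  D: 00 (length 2)
Average code length: 343/134 = 2.5597 bits/symbol
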